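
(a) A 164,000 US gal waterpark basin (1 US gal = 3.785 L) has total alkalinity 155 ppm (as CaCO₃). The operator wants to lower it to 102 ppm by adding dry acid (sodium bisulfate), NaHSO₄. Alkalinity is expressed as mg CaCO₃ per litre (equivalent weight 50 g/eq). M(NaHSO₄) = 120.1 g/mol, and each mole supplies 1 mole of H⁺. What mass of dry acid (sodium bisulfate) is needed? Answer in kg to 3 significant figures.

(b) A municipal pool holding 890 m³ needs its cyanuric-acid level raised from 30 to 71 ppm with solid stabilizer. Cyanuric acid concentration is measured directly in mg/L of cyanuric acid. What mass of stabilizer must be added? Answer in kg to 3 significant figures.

(a) 79.0 kg; (b) 36.5 kg

(a) Volume: 164,000 US gal × 3.785 L/gal = 620,740 L.
(a) Alkalinity to neutralize: (155 − 102) = 53 mg/L as CaCO₃ × 620,740 L = 32,900 g as CaCO₃.
(a) Equivalents of H⁺ required: 32,900 ÷ 50 g/eq = 658 eq = 658 mol NaHSO₄.
(a) Mass of NaHSO₄: 658 × 120.1 = 79,020 g.

(b) Volume: 890 m³ = 890,000 L.
(b) CYA to add: (71 − 30) = 41 mg/L × 890,000 L = 36,490 g cyanuric acid.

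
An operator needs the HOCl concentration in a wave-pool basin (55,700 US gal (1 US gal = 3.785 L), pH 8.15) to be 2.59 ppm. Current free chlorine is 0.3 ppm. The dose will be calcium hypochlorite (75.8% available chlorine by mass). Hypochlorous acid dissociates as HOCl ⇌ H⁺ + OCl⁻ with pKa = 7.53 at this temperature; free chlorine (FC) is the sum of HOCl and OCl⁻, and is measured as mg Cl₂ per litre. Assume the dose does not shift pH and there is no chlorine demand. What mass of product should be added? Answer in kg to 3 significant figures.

3.64 kg

Volume: 55,700 US gal × 3.785 L/gal = 210,824 L.
[OCl⁻]/[HOCl] = 10^(pH − pKa) = 10^(8.15 − 7.53) = 4.169; fraction as HOCl = 1/(1 + 4.169) = 0.1935.
Free chlorine required for 2.59 ppm HOCl: 2.59 / 0.1935 = 13.39 ppm.
FC to add: 13.39 − 0.3 = 13.09 mg/L as Cl₂.
Cl₂ equivalent: 13.09 mg/L × 210,824 L = 2759 g.
Product at 75.8% available Cl: 2759 / 0.758 = 3640 g.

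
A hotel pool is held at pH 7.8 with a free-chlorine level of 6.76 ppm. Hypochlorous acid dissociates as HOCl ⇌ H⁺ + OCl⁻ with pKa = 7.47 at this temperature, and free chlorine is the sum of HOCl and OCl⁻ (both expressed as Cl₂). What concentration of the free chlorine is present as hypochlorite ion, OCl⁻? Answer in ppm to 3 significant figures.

[OCl⁻]/[HOCl] = 10^(pH − pKa) = 10^(7.8 − 7.47) = 10^0.33 = 2.138.
Fraction as HOCl = 1 / (1 + 2.138) = 0.3187.
OCl⁻ = (1 − 0.3187) × 6.76 ppm = 4.606 ppm.

4.61 ppm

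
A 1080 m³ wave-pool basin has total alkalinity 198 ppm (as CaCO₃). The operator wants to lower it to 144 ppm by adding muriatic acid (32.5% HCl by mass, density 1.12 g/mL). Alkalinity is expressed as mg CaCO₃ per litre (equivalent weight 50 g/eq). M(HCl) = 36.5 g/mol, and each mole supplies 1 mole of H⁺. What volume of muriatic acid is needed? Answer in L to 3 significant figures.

Volume: 1080 m³ = 1,080,000 L.
Alkalinity to neutralize: (198 − 144) = 54 mg/L as CaCO₃ × 1,080,000 L = 58,320 g as CaCO₃.
Equivalents of H⁺ required: 58,320 ÷ 50 g/eq = 1166 eq = 1166 mol HCl.
Mass of HCl: 1166 × 36.5 = 42,570 g.
Mass of 32.5% solution: 42,570 / 0.325 = 131,000 g.
Volume: 131,000 g ÷ 1.12 g/mL = 117,000 mL.

117 L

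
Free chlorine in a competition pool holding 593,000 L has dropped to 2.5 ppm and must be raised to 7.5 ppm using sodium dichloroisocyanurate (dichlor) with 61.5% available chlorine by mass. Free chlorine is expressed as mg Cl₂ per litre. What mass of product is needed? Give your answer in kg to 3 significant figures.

4.82 kg

Chlorine deficit: 7.5 − 2.5 = 5 ppm = 5 mg/L as Cl₂.
Cl₂ equivalent needed: 5 mg/L × 593,000 L = 2,965,000 mg = 2965 g.
Product at 61.5% available chlorine: 2965 / 0.615 = 4821 g.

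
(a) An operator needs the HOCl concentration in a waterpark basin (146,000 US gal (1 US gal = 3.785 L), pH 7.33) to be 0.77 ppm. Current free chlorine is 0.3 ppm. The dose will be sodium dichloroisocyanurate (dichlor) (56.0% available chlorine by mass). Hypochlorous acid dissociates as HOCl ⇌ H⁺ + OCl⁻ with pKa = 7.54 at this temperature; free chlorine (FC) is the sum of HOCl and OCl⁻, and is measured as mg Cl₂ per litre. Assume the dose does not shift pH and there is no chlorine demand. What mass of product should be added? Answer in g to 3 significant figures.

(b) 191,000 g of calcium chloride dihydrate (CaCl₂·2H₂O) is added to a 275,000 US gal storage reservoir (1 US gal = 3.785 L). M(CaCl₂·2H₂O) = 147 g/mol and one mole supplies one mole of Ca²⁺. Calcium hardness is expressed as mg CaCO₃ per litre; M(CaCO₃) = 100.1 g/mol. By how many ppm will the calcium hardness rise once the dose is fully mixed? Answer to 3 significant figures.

(a) 932 g; (b) 125 ppm

(a) Volume: 146,000 US gal × 3.785 L/gal = 552,610 L.
(a) [OCl⁻]/[HOCl] = 10^(pH − pKa) = 10^(7.33 − 7.54) = 0.6166; fraction as HOCl = 1/(1 + 0.6166) = 0.6186.
(a) Free chlorine required for 0.77 ppm HOCl: 0.77 / 0.6186 = 1.245 ppm.
(a) FC to add: 1.245 − 0.3 = 0.9448 mg/L as Cl₂.
(a) Cl₂ equivalent: 0.9448 mg/L × 552,610 L = 522.1 g.
(a) Product at 56.0% available Cl: 522.1 / 0.56 = 932.3 g.

(b) Volume: 275,000 US gal × 3.785 L/gal = 1,040,875 L.
(b) Moles of Ca²⁺: 191,000 g ÷ 147 g/mol = 1299 mol.
(b) As CaCO₃: 1299 mol × 100.1 g/mol = 130,100 g.
(b) Rise: 130,100 g / 1,040,875 L × 1000 = 125 mg/L.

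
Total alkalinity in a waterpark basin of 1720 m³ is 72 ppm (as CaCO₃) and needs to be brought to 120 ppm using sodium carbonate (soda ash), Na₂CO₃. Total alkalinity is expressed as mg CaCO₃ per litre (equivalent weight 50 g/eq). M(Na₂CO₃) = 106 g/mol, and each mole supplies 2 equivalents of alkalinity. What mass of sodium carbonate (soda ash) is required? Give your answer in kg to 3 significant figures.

87.5 kg

Volume: 1720 m³ = 1,720,000 L.
Alkalinity to add: (120 − 72) = 48 mg/L as CaCO₃ × 1,720,000 L = 82,560 g as CaCO₃.
Equivalents: 82,560 g ÷ 50 g/eq = 1651 eq.
Each mole of Na₂CO₃ supplies 2 eq, so 1651 / 2 = 825.6 mol.
Mass: 825.6 mol × 106 g/mol = 87,510 g.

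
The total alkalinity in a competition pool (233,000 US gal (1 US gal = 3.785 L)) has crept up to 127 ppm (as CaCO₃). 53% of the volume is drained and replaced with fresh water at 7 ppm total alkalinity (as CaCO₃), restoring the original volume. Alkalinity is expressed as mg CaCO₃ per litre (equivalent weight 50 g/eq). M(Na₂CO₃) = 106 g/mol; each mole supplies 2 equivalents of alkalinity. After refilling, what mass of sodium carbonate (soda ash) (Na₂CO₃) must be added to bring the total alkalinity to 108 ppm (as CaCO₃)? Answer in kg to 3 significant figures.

41.7 kg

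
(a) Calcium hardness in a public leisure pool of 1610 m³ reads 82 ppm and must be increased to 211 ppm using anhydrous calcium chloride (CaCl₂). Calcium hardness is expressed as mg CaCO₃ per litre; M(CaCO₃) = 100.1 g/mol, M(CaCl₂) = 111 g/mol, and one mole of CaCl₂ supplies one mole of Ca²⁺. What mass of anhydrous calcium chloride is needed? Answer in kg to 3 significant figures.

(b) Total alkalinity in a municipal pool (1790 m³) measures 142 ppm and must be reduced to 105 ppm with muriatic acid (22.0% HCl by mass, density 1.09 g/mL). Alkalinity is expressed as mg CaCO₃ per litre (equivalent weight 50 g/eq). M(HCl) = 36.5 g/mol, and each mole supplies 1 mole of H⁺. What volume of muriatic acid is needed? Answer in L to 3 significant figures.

(a) 230 kg; (b) 202 L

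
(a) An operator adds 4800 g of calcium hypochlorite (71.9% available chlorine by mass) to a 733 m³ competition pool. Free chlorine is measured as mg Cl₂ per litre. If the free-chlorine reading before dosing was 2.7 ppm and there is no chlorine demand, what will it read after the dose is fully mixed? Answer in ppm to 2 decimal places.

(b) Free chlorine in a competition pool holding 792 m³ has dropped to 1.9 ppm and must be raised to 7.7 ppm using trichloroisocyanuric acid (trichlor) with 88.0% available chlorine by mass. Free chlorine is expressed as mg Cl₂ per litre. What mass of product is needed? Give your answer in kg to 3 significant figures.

(a) 7.41 ppm; (b) 5.22 kg

(a) Volume: 733 m³ = 733,000 L.
(a) Available chlorine delivered: 4800 g × 0.719 = 3451 g as Cl₂.
(a) Concentration rise: 3451 g / 733,000 L = 4.708 mg/L = 4.71 ppm.
(a) Final FC: 2.7 + 4.71 = 7.41 ppm.

(b) Volume: 792 m³ = 792,000 L.
(b) Chlorine deficit: 7.7 − 1.9 = 5.8 ppm = 5.8 mg/L as Cl₂.
(b) Cl₂ equivalent needed: 5.8 mg/L × 792,000 L = 4,594,000 mg = 4594 g.
(b) Product at 88.0% available chlorine: 4594 / 0.88 = 5220 g.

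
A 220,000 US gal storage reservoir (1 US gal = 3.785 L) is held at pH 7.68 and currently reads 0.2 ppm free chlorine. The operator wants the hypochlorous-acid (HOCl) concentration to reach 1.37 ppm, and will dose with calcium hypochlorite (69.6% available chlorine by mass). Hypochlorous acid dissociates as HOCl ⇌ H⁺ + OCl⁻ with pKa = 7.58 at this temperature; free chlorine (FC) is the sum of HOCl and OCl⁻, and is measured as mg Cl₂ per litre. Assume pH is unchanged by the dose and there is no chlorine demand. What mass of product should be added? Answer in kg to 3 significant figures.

3.46 kg

Volume: 220,000 US gal × 3.785 L/gal = 832,700 L.
[OCl⁻]/[HOCl] = 10^(pH − pKa) = 10^(7.68 − 7.58) = 1.259; fraction as HOCl = 1/(1 + 1.259) = 0.4427.
Free chlorine required for 1.37 ppm HOCl: 1.37 / 0.4427 = 3.095 ppm.
FC to add: 3.095 − 0.2 = 2.895 mg/L as Cl₂.
Cl₂ equivalent: 2.895 mg/L × 832,700 L = 2410 g.
Product at 69.6% available Cl: 2410 / 0.696 = 3463 g.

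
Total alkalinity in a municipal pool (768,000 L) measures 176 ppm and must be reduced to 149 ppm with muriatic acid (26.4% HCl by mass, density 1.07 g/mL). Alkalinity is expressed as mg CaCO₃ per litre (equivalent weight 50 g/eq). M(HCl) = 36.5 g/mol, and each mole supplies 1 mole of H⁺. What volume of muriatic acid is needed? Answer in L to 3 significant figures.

53.6 L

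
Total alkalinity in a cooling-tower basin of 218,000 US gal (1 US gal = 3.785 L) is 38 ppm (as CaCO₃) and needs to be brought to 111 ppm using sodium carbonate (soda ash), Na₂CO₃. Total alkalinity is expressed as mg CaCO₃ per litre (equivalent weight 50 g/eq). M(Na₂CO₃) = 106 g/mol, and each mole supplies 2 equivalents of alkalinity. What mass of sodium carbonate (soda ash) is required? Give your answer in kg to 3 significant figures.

Volume: 218,000 US gal × 3.785 L/gal = 825,130 L.
Alkalinity to add: (111 − 38) = 73 mg/L as CaCO₃ × 825,130 L = 60,230 g as CaCO₃.
Equivalents: 60,230 g ÷ 50 g/eq = 1205 eq.
Each mole of Na₂CO₃ supplies 2 eq, so 1205 / 2 = 602.3 mol.
Mass: 602.3 mol × 106 g/mol = 63,850 g.

63.8 kg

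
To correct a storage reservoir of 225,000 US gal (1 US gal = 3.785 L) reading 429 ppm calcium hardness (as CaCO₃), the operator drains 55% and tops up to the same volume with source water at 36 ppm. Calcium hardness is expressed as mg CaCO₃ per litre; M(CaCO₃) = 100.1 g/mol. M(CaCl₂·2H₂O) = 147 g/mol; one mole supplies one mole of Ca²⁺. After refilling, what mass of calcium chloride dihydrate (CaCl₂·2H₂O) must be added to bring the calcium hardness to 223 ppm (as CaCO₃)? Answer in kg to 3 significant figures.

12.7 kg

Volume: 225,000 US gal × 3.785 L/gal = 851,625 L.
After draining 55% and refilling: 429 × 0.45 + 36 × 0.55 = 212.85 ppm.
Deficit to target: 223 − 212.85 = 10.15 mg/L.
As CaCO₃: 10.15 mg/L × 851,625 L = 8644 g; ÷ 100.1 = 86.35 mol Ca²⁺.
Mass: 86.35 × 147 = 12,690 g.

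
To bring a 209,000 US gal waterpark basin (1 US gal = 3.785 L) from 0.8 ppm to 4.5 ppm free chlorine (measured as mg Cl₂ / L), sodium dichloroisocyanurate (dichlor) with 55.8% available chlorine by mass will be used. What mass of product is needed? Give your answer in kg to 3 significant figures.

5.25 kg

Volume: 209,000 US gal × 3.785 L/gal = 791,065 L.
Chlorine deficit: 4.5 − 0.8 = 3.7 ppm = 3.7 mg/L as Cl₂.
Cl₂ equivalent needed: 3.7 mg/L × 791,065 L = 2,927,000 mg = 2927 g.
Product at 55.8% available chlorine: 2927 / 0.558 = 5245 g.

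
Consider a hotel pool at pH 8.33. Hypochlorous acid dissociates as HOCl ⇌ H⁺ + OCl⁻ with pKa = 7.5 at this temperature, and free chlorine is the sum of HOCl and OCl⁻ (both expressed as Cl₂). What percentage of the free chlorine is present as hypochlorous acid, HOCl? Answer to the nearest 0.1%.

[OCl⁻]/[HOCl] = 10^(pH − pKa) = 10^(8.33 − 7.5) = 10^0.83 = 6.761.
Fraction as HOCl = 1 / (1 + 6.761) = 0.1289.

12.9%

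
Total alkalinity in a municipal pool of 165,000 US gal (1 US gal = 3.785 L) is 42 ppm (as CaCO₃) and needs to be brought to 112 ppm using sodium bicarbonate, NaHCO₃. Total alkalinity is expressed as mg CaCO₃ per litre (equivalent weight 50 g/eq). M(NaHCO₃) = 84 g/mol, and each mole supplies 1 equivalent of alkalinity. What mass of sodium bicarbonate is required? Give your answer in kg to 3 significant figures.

73.4 kg

Volume: 165,000 US gal × 3.785 L/gal = 624,525 L.
Alkalinity to add: (112 − 42) = 70 mg/L as CaCO₃ × 624,525 L = 43,720 g as CaCO₃.
Equivalents: 43,720 g ÷ 50 g/eq = 874.3 eq.
NaHCO₃ supplies 1 eq per mole → 874.3 mol.
Mass: 874.3 mol × 84 g/mol = 73,440 g.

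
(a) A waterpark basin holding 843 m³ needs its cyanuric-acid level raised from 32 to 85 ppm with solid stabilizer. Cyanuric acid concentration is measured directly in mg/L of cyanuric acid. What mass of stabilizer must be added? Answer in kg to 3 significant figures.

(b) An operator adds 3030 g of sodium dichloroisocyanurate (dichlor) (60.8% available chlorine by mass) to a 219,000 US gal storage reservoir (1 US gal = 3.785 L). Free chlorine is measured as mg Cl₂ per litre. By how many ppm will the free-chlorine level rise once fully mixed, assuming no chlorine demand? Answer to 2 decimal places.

(a) Volume: 843 m³ = 843,000 L.
(a) CYA to add: (85 − 32) = 53 mg/L × 843,000 L = 44,680 g cyanuric acid.

(b) Volume: 219,000 US gal × 3.785 L/gal = 828,915 L.
(b) Available chlorine delivered: 3030 g × 0.608 = 1842 g as Cl₂.
(b) Concentration rise: 1842 g / 828,915 L = 2.222 mg/L = 2.22 ppm.

(a) 44.7 kg; (b) 2.22 ppm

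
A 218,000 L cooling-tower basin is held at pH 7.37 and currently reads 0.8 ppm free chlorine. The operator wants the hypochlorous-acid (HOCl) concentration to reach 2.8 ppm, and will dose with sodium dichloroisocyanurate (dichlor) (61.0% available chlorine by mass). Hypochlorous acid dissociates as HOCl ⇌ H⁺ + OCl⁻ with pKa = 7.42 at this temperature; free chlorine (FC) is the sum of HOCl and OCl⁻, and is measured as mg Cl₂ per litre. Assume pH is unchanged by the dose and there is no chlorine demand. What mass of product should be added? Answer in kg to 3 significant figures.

1.61 kg

[OCl⁻]/[HOCl] = 10^(pH − pKa) = 10^(7.37 − 7.42) = 0.8913; fraction as HOCl = 1/(1 + 0.8913) = 0.5288.
Free chlorine required for 2.8 ppm HOCl: 2.8 / 0.5288 = 5.296 ppm.
FC to add: 5.296 − 0.8 = 4.496 mg/L as Cl₂.
Cl₂ equivalent: 4.496 mg/L × 218,000 L = 980 g.
Product at 61.0% available Cl: 980 / 0.61 = 1607 g.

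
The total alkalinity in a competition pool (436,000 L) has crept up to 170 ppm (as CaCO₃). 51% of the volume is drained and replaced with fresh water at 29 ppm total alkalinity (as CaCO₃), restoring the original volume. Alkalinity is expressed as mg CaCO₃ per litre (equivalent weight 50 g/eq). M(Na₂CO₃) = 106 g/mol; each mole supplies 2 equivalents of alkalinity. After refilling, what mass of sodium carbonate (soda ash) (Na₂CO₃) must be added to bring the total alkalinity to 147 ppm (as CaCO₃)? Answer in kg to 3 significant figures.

22.6 kg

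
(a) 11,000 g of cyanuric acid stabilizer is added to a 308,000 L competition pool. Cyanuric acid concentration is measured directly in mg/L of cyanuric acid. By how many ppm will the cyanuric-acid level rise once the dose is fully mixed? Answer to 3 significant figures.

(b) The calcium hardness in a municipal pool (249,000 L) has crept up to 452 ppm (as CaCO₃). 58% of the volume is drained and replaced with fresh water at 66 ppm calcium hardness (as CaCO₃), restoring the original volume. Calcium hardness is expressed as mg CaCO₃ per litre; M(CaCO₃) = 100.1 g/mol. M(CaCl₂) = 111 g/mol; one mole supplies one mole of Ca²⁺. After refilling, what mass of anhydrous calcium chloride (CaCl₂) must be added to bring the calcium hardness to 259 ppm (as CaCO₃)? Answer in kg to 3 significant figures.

(a) 35.7 ppm; (b) 8.53 kg

(a) Rise: 11,000 g / 308,000 L × 1000 = 35.71 mg/L.

(b) After draining 58% and refilling: 452 × 0.42 + 66 × 0.58 = 228.12 ppm.
(b) Deficit to target: 259 − 228.12 = 30.88 mg/L.
(b) As CaCO₃: 30.88 mg/L × 249,000 L = 7689 g; ÷ 100.1 = 76.81 mol Ca²⁺.
(b) Mass: 76.81 × 111 = 8526 g.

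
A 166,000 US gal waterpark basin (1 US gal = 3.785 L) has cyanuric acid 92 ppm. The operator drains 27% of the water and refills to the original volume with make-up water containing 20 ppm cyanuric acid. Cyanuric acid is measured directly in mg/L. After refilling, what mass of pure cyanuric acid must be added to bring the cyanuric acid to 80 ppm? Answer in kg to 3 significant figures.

4.67 kg

Volume: 166,000 US gal × 3.785 L/gal = 628,310 L.
After draining 27% and refilling: 92 × 0.73 + 20 × 0.27 = 72.56 ppm.
Deficit to target: 80 − 72.56 = 7.44 mg/L.
Mass: 7.44 mg/L × 628,310 L = 4675 g cyanuric acid.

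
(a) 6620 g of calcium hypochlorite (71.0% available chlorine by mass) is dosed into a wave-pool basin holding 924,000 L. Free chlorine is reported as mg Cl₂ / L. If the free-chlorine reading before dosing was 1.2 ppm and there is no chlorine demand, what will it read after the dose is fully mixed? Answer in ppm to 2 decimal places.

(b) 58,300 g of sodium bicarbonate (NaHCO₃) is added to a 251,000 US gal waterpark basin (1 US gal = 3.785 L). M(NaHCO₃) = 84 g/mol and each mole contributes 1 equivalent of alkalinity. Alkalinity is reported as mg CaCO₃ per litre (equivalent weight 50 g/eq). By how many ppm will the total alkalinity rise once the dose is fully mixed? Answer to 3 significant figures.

(a) Available chlorine delivered: 6620 g × 0.71 = 4700 g as Cl₂.
(a) Concentration rise: 4700 g / 924,000 L = 5.087 mg/L = 5.09 ppm.
(a) Final FC: 1.2 + 5.09 = 6.29 ppm.

(b) Volume: 251,000 US gal × 3.785 L/gal = 950,035 L.
(b) Moles of NaHCO₃: 58,300 g ÷ 84 g/mol = 694 mol → 694 eq of alkalinity.
(b) As CaCO₃: 694 eq × 50 g/eq = 34,700 g.
(b) Rise: 34,700 g / 950,035 L × 1000 = 36.53 mg/L.

(a) 6.29 ppm; (b) 36.5 ppm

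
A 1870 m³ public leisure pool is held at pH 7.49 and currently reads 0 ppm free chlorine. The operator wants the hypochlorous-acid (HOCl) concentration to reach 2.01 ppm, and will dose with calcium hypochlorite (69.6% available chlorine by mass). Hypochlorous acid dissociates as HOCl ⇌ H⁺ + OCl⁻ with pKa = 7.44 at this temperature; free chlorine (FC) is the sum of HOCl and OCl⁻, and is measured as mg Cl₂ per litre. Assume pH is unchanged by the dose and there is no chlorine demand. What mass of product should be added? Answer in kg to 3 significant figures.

Volume: 1870 m³ = 1,870,000 L.
[OCl⁻]/[HOCl] = 10^(pH − pKa) = 10^(7.49 − 7.44) = 1.122; fraction as HOCl = 1/(1 + 1.122) = 0.4712.
Free chlorine required for 2.01 ppm HOCl: 2.01 / 0.4712 = 4.265 ppm.
FC to add: 4.265 − 0 = 4.265 mg/L as Cl₂.
Cl₂ equivalent: 4.265 mg/L × 1,870,000 L = 7976 g.
Product at 69.6% available Cl: 7976 / 0.696 = 11,460 g.

11.5 kg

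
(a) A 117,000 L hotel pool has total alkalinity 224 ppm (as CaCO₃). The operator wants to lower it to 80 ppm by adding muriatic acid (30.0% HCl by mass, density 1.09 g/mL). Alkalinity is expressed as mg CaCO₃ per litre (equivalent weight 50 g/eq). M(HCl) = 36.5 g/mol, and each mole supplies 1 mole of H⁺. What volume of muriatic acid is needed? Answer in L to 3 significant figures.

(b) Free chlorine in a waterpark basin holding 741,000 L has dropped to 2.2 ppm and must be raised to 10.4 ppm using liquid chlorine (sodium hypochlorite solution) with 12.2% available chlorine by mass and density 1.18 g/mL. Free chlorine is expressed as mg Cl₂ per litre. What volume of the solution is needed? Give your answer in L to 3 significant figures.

(a) 37.6 L; (b) 42.2 L

(a) Alkalinity to neutralize: (224 − 80) = 144 mg/L as CaCO₃ × 117,000 L = 16,850 g as CaCO₃.
(a) Equivalents of H⁺ required: 16,850 ÷ 50 g/eq = 337 eq = 337 mol HCl.
(a) Mass of HCl: 337 × 36.5 = 12,300 g.
(a) Mass of 30.0% solution: 12,300 / 0.3 = 41,000 g.
(a) Volume: 41,000 g ÷ 1.09 g/mL = 37,610 mL.

(b) Chlorine deficit: 10.4 − 2.2 = 8.2 ppm = 8.2 mg/L as Cl₂.
(b) Cl₂ equivalent needed: 8.2 mg/L × 741,000 L = 6,076,000 mg = 6076 g.
(b) Product at 12.2% available chlorine: 6076 / 0.122 = 49,800 g.
(b) Volume at density 1.18 g/mL: 49,800 g ÷ 1.18 g/mL = 42,210 mL.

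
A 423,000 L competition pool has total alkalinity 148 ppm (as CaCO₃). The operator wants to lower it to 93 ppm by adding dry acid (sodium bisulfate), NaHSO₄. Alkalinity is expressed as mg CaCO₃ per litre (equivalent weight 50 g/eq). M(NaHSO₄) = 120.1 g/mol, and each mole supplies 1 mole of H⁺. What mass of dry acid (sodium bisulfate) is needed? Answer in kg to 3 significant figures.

55.9 kg

Alkalinity to neutralize: (148 − 93) = 55 mg/L as CaCO₃ × 423,000 L = 23,260 g as CaCO₃.
Equivalents of H⁺ required: 23,260 ÷ 50 g/eq = 465.3 eq = 465.3 mol NaHSO₄.
Mass of NaHSO₄: 465.3 × 120.1 = 55,880 g.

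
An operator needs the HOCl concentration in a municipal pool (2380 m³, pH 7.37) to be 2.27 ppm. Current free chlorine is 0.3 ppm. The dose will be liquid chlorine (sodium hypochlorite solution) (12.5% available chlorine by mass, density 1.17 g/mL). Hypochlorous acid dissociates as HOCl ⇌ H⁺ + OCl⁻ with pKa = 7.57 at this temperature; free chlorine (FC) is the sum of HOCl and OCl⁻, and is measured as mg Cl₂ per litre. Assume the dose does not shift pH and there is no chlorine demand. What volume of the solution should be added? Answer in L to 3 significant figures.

55.4 L

Volume: 2380 m³ = 2,380,000 L.
[OCl⁻]/[HOCl] = 10^(pH − pKa) = 10^(7.37 − 7.57) = 0.631; fraction as HOCl = 1/(1 + 0.631) = 0.6131.
Free chlorine required for 2.27 ppm HOCl: 2.27 / 0.6131 = 3.702 ppm.
FC to add: 3.702 − 0.3 = 3.402 mg/L as Cl₂.
Cl₂ equivalent: 3.402 mg/L × 2,380,000 L = 8097 g.
Product at 12.5% available Cl: 8097 / 0.125 = 64,780 g.
Volume: 64,780 g ÷ 1.17 g/mL = 55,370 mL.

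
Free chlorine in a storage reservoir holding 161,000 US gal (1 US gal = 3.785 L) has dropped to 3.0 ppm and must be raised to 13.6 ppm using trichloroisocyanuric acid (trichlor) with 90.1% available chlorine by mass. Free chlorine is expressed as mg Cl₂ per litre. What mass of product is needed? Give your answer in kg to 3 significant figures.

Volume: 161,000 US gal × 3.785 L/gal = 609,385 L.
Chlorine deficit: 13.6 − 3.0 = 10.6 ppm = 10.6 mg/L as Cl₂.
Cl₂ equivalent needed: 10.6 mg/L × 609,385 L = 6,459,000 mg = 6459 g.
Product at 90.1% available chlorine: 6459 / 0.901 = 7169 g.

7.17 kg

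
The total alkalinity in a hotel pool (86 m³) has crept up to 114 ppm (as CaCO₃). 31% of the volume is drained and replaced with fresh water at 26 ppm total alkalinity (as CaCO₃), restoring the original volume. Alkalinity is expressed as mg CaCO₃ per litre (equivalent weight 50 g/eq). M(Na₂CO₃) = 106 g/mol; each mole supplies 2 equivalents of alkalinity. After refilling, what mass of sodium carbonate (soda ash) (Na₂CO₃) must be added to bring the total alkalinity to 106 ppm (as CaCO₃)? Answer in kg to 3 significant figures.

Volume: 86 m³ = 86,000 L.
After draining 31% and refilling: 114 × 0.69 + 26 × 0.31 = 86.72 ppm.
Deficit to target: 106 − 86.72 = 19.28 mg/L.
As CaCO₃: 19.28 mg/L × 86,000 L = 1658 g; ÷ 50 g/eq ÷ 2 = 16.58 mol Na₂CO₃.
Mass: 16.58 × 106 = 1758 g.

1.76 kg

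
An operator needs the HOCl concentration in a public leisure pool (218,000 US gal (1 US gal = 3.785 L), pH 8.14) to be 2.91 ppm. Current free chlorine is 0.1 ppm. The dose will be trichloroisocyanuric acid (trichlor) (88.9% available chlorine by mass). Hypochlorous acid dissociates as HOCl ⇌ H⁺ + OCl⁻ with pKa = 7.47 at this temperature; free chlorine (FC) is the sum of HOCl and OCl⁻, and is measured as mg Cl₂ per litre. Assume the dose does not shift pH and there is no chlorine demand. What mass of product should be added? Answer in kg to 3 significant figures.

15.2 kg

Volume: 218,000 US gal × 3.785 L/gal = 825,130 L.
[OCl⁻]/[HOCl] = 10^(pH − pKa) = 10^(8.14 − 7.47) = 4.677; fraction as HOCl = 1/(1 + 4.677) = 0.1761.
Free chlorine required for 2.91 ppm HOCl: 2.91 / 0.1761 = 16.52 ppm.
FC to add: 16.52 − 0.1 = 16.42 mg/L as Cl₂.
Cl₂ equivalent: 16.42 mg/L × 825,130 L = 13,550 g.
Product at 88.9% available Cl: 13,550 / 0.889 = 15,240 g.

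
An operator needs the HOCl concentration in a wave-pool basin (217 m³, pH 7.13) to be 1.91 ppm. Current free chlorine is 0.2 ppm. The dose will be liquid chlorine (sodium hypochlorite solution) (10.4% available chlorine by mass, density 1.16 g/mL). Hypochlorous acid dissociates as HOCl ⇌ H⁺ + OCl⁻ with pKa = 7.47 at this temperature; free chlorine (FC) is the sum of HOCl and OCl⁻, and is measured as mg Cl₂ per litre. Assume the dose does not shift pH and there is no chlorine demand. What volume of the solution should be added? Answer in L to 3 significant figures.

4.65 L

Volume: 217 m³ = 217,000 L.
[OCl⁻]/[HOCl] = 10^(pH − pKa) = 10^(7.13 − 7.47) = 0.4571; fraction as HOCl = 1/(1 + 0.4571) = 0.6863.
Free chlorine required for 1.91 ppm HOCl: 1.91 / 0.6863 = 2.783 ppm.
FC to add: 2.783 − 0.2 = 2.583 mg/L as Cl₂.
Cl₂ equivalent: 2.583 mg/L × 217,000 L = 560.5 g.
Product at 10.4% available Cl: 560.5 / 0.104 = 5390 g.
Volume: 5390 g ÷ 1.16 g/mL = 4646 mL.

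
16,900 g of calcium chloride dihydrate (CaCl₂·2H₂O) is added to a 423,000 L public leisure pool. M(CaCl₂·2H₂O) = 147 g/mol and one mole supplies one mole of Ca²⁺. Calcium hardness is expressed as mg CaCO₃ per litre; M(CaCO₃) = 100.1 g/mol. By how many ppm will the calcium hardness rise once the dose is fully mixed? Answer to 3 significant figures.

27.2 ppm

Moles of Ca²⁺: 16,900 g ÷ 147 g/mol = 115 mol.
As CaCO₃: 115 mol × 100.1 g/mol = 11,510 g.
Rise: 11,510 g / 423,000 L × 1000 = 27.21 mg/L.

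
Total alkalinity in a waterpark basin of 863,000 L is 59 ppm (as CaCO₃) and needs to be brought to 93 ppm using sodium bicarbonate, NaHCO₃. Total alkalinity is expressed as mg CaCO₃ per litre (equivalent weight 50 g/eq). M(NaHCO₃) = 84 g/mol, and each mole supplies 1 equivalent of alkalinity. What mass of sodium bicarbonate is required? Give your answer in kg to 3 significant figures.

Alkalinity to add: (93 − 59) = 34 mg/L as CaCO₃ × 863,000 L = 29,340 g as CaCO₃.
Equivalents: 29,340 g ÷ 50 g/eq = 586.8 eq.
NaHCO₃ supplies 1 eq per mole → 586.8 mol.
Mass: 586.8 mol × 84 g/mol = 49,290 g.

49.3 kg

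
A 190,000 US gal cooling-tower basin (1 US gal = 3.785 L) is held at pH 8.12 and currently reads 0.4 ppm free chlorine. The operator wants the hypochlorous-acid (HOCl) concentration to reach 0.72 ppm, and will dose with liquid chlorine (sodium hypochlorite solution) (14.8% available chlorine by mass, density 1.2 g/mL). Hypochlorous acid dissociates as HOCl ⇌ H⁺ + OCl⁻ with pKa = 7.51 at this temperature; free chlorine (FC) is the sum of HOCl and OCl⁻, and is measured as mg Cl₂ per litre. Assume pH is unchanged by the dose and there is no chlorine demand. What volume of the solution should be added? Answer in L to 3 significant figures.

Volume: 190,000 US gal × 3.785 L/gal = 719,150 L.
[OCl⁻]/[HOCl] = 10^(pH − pKa) = 10^(8.12 − 7.51) = 4.074; fraction as HOCl = 1/(1 + 4.074) = 0.1971.
Free chlorine required for 0.72 ppm HOCl: 0.72 / 0.1971 = 3.653 ppm.
FC to add: 3.653 − 0.4 = 3.253 mg/L as Cl₂.
Cl₂ equivalent: 3.253 mg/L × 719,150 L = 2339 g.
Product at 14.8% available Cl: 2339 / 0.148 = 15,810 g.
Volume: 15,810 g ÷ 1.2 g/mL = 13,170 mL.

13.2 L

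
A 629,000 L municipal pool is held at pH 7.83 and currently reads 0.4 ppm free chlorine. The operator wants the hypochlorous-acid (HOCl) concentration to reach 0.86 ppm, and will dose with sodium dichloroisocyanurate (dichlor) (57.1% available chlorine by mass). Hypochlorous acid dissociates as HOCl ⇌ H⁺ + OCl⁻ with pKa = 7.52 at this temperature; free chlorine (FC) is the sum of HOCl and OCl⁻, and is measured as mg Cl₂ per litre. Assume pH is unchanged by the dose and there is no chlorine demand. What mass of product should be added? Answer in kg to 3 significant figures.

2.44 kg

[OCl⁻]/[HOCl] = 10^(pH − pKa) = 10^(7.83 − 7.52) = 2.042; fraction as HOCl = 1/(1 + 2.042) = 0.3288.
Free chlorine required for 0.86 ppm HOCl: 0.86 / 0.3288 = 2.616 ppm.
FC to add: 2.616 − 0.4 = 2.216 mg/L as Cl₂.
Cl₂ equivalent: 2.216 mg/L × 629,000 L = 1394 g.
Product at 57.1% available Cl: 1394 / 0.571 = 2441 g.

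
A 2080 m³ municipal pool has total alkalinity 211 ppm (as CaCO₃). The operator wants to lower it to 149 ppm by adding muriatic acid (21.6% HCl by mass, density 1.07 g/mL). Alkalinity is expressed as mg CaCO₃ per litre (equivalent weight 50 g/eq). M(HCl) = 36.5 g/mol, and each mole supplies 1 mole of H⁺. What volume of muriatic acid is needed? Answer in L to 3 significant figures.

Volume: 2080 m³ = 2,080,000 L.
Alkalinity to neutralize: (211 − 149) = 62 mg/L as CaCO₃ × 2,080,000 L = 129,000 g as CaCO₃.
Equivalents of H⁺ required: 129,000 ÷ 50 g/eq = 2579 eq = 2579 mol HCl.
Mass of HCl: 2579 × 36.5 = 94,140 g.
Mass of 21.6% solution: 94,140 / 0.216 = 435,800 g.
Volume: 435,800 g ÷ 1.07 g/mL = 407,300 mL.

407 L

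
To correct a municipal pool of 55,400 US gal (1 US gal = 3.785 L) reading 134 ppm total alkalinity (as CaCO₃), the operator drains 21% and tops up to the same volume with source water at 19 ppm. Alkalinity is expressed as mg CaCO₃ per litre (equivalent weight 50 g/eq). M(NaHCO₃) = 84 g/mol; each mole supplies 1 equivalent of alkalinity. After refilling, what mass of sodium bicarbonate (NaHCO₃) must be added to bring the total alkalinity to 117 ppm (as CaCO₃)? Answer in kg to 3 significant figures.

2.52 kg

Volume: 55,400 US gal × 3.785 L/gal = 209,689 L.
After draining 21% and refilling: 134 × 0.79 + 19 × 0.21 = 109.85 ppm.
Deficit to target: 117 − 109.85 = 7.15 mg/L.
As CaCO₃: 7.15 mg/L × 209,689 L = 1499 g; ÷ 50 g/eq ÷ 1 = 29.99 mol NaHCO₃.
Mass: 29.99 × 84 = 2519 g.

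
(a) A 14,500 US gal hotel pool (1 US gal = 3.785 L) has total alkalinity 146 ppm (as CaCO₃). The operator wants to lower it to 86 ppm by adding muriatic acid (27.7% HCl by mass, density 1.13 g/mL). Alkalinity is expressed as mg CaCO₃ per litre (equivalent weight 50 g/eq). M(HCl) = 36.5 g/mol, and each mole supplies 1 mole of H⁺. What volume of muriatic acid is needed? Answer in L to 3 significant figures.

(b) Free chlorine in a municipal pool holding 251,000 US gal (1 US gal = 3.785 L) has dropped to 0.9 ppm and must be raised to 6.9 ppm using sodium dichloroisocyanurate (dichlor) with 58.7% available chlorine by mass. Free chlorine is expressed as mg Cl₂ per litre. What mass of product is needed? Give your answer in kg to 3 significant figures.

(a) 7.68 L; (b) 9.71 kg

(a) Volume: 14,500 US gal × 3.785 L/gal = 54,882 L.
(a) Alkalinity to neutralize: (146 − 86) = 60 mg/L as CaCO₃ × 54,882 L = 3293 g as CaCO₃.
(a) Equivalents of H⁺ required: 3293 ÷ 50 g/eq = 65.86 eq = 65.86 mol HCl.
(a) Mass of HCl: 65.86 × 36.5 = 2404 g.
(a) Mass of 27.7% solution: 2404 / 0.277 = 8678 g.
(a) Volume: 8678 g ÷ 1.13 g/mL = 7680 mL.

(b) Volume: 251,000 US gal × 3.785 L/gal = 950,035 L.
(b) Chlorine deficit: 6.9 − 0.9 = 6 ppm = 6 mg/L as Cl₂.
(b) Cl₂ equivalent needed: 6 mg/L × 950,035 L = 5,700,000 mg = 5700 g.
(b) Product at 58.7% available chlorine: 5700 / 0.587 = 9711 g.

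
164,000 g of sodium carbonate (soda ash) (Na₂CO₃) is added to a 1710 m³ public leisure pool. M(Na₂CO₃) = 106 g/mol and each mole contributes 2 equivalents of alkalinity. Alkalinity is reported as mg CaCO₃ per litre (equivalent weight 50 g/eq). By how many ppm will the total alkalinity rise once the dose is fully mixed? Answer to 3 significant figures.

90.5 ppm

Volume: 1710 m³ = 1,710,000 L.
Moles of Na₂CO₃: 164,000 g ÷ 106 g/mol = 1547 mol → 3094 eq of alkalinity.
As CaCO₃: 3094 eq × 50 g/eq = 154,700 g.
Rise: 154,700 g / 1,710,000 L × 1000 = 90.48 mg/L.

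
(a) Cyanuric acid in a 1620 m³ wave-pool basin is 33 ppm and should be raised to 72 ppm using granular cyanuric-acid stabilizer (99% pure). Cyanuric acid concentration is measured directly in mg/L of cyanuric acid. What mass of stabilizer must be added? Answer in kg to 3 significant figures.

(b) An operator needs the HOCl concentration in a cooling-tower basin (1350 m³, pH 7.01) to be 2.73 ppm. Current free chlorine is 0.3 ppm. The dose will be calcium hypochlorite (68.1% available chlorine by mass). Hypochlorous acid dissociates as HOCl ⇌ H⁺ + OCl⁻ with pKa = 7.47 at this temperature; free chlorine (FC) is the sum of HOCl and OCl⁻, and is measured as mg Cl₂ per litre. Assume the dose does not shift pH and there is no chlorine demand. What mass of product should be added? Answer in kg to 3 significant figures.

(a) Volume: 1620 m³ = 1,620,000 L.
(a) CYA to add: (72 − 33) = 39 mg/L × 1,620,000 L = 63,180 g cyanuric acid.
(a) At 99% purity: 63,180 / 0.99 = 63,820 g product.

(b) Volume: 1350 m³ = 1,350,000 L.
(b) [OCl⁻]/[HOCl] = 10^(pH − pKa) = 10^(7.01 − 7.47) = 0.3467; fraction as HOCl = 1/(1 + 0.3467) = 0.7425.
(b) Free chlorine required for 2.73 ppm HOCl: 2.73 / 0.7425 = 3.677 ppm.
(b) FC to add: 3.677 − 0.3 = 3.377 mg/L as Cl₂.
(b) Cl₂ equivalent: 3.377 mg/L × 1,350,000 L = 4558 g.
(b) Product at 68.1% available Cl: 4558 / 0.681 = 6694 g.

(a) 63.8 kg; (b) 6.69 kg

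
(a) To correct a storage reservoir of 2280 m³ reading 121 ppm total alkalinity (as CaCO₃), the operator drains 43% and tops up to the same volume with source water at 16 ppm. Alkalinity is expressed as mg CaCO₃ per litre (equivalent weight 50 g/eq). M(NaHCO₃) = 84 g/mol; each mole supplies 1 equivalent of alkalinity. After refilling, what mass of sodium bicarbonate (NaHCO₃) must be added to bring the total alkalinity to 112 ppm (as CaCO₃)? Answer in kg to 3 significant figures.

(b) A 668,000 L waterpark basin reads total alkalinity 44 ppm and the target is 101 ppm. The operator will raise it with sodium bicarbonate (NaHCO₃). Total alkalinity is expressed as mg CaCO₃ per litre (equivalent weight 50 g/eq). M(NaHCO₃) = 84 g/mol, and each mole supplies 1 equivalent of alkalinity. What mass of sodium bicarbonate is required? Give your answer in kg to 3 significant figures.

(a) Volume: 2280 m³ = 2,280,000 L.
(a) After draining 43% and refilling: 121 × 0.57 + 16 × 0.43 = 75.85 ppm.
(a) Deficit to target: 112 − 75.85 = 36.15 mg/L.
(a) As CaCO₃: 36.15 mg/L × 2,280,000 L = 82,420 g; ÷ 50 g/eq ÷ 1 = 1648 mol NaHCO₃.
(a) Mass: 1648 × 84 = 138,500 g.

(b) Alkalinity to add: (101 − 44) = 57 mg/L as CaCO₃ × 668,000 L = 38,080 g as CaCO₃.
(b) Equivalents: 38,080 g ÷ 50 g/eq = 761.5 eq.
(b) NaHCO₃ supplies 1 eq per mole → 761.5 mol.
(b) Mass: 761.5 mol × 84 g/mol = 63,970 g.

(a) 138 kg; (b) 64.0 kg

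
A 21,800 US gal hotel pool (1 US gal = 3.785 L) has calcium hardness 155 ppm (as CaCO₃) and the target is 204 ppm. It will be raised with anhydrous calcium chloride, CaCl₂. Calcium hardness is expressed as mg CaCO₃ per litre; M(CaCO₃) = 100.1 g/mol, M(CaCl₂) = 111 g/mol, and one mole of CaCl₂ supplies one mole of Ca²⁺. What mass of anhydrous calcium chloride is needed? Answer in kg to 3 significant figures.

4.48 kg

Volume: 21,800 US gal × 3.785 L/gal = 82,513 L.
Hardness to add: (204 − 155) = 49 mg/L as CaCO₃ × 82,513 L = 4043 g as CaCO₃.
Moles of Ca²⁺ (1 mol Ca²⁺ ≡ 1 mol CaCO₃): 4043 / 100.1 g/mol = 40.39 mol.
Mass of CaCl₂: 40.39 × 111 = 4483 g.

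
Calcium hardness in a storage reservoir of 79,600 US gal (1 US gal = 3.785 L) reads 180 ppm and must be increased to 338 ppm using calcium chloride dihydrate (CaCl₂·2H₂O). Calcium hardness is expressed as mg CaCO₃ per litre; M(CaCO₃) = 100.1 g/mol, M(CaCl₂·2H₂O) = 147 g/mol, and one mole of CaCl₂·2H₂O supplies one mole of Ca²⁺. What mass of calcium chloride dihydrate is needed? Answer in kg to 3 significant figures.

Volume: 79,600 US gal × 3.785 L/gal = 301,286 L.
Hardness to add: (338 − 180) = 158 mg/L as CaCO₃ × 301,286 L = 47,600 g as CaCO₃.
Moles of Ca²⁺ (1 mol Ca²⁺ ≡ 1 mol CaCO₃): 47,600 / 100.1 g/mol = 475.6 mol.
Mass of CaCl₂·2H₂O: 475.6 × 147 = 69,910 g.

69.9 kg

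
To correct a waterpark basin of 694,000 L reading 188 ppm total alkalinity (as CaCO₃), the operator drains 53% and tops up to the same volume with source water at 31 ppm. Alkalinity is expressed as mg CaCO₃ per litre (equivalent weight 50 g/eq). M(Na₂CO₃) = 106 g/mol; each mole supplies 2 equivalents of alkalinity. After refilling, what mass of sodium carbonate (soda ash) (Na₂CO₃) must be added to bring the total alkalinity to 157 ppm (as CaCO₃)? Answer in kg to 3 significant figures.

After draining 53% and refilling: 188 × 0.47 + 31 × 0.53 = 104.79 ppm.
Deficit to target: 157 − 104.79 = 52.21 mg/L.
As CaCO₃: 52.21 mg/L × 694,000 L = 36,230 g; ÷ 50 g/eq ÷ 2 = 362.3 mol Na₂CO₃.
Mass: 362.3 × 106 = 38,410 g.

38.4 kg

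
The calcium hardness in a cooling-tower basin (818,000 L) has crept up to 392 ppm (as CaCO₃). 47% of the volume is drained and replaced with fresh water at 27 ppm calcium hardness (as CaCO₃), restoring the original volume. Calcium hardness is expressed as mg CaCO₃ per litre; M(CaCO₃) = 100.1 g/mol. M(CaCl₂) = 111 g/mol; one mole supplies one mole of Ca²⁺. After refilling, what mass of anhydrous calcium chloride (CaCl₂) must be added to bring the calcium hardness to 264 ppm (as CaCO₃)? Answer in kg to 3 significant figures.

39.5 kg

After draining 47% and refilling: 392 × 0.53 + 27 × 0.47 = 220.45 ppm.
Deficit to target: 264 − 220.45 = 43.55 mg/L.
As CaCO₃: 43.55 mg/L × 818,000 L = 35,620 g; ÷ 100.1 = 355.9 mol Ca²⁺.
Mass: 355.9 × 111 = 39,500 g.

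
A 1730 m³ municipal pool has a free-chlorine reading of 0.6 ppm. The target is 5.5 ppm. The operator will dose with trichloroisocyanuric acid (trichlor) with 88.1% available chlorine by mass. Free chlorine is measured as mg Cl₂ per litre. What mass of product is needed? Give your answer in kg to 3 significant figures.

9.62 kg

Volume: 1730 m³ = 1,730,000 L.
Chlorine deficit: 5.5 − 0.6 = 4.9 ppm = 4.9 mg/L as Cl₂.
Cl₂ equivalent needed: 4.9 mg/L × 1,730,000 L = 8,477,000 mg = 8477 g.
Product at 88.1% available chlorine: 8477 / 0.881 = 9622 g.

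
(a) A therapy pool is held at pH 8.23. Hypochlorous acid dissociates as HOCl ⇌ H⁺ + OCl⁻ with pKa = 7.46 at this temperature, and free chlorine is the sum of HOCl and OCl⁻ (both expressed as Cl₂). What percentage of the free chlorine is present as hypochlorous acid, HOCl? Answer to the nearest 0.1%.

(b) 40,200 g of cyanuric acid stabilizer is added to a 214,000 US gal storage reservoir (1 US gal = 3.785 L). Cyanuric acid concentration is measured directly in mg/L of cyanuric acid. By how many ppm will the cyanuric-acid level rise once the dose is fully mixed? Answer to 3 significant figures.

(a) [OCl⁻]/[HOCl] = 10^(pH − pKa) = 10^(8.23 − 7.46) = 10^0.77 = 5.888.
(a) Fraction as HOCl = 1 / (1 + 5.888) = 0.1452.

(b) Volume: 214,000 US gal × 3.785 L/gal = 809,990 L.
(b) Rise: 40,200 g / 809,990 L × 1000 = 49.63 mg/L.

(a) 14.5%; (b) 49.6 ppm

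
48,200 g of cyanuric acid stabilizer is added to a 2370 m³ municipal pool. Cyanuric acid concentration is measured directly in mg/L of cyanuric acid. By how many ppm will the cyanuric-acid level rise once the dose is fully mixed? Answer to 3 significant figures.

Volume: 2370 m³ = 2,370,000 L.
Rise: 48,200 g / 2,370,000 L × 1000 = 20.34 mg/L.

20.3 ppm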